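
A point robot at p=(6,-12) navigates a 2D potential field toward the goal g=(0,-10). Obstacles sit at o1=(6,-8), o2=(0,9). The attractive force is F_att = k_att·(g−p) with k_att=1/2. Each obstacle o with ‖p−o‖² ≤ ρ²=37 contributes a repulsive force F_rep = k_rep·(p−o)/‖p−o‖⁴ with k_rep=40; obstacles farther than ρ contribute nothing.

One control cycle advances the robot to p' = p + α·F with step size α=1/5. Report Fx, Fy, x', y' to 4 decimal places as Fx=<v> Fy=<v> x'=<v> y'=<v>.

Fx=-3.0000 Fy=0.3750 x'=5.4000 y'=-11.9250

F_att = 1/2·(g−p) = 1/2·(-6,2) = (-3.0000,1.0000)
o1: d²=16 ≤ ρ²=37; F_rep = 40·(0,-4)/16² = (0.0000,-0.6250)
o2: d²=477 > ρ²=37 → inactive
F = F_att + ΣF_rep = (-3.0000,0.3750)
p' = p + 1/5·F = (5.4000,-11.9250)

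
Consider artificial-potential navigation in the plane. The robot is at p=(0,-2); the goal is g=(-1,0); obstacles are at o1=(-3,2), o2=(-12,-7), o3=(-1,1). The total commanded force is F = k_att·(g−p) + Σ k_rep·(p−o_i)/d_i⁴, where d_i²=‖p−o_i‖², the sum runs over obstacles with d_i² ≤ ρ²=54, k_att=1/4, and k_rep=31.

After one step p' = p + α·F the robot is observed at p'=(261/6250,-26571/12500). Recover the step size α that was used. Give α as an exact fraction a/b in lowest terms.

α = 1/5

F_att = 1/4·(g−p) = 1/4·(-1,2) = (-0.2500,0.5000)
o1: d²=25 ≤ ρ²=54; F_rep = 31·(3,-4)/25² = (0.1488,-0.1984)
o2: d²=169 > ρ²=54 → inactive
o3: d²=10 ≤ ρ²=54; F_rep = 31·(1,-3)/10² = (0.3100,-0.9300)
F = F_att + ΣF_rep = (0.2088,-0.6284)
Δp = p'−p = (0.0418,-0.1257); α = Δx/Fx = (261/6250) / (261/1250) = 1/5
check: Δy/Fy = (-1571/12500) / (-1571/2500) = 1/5 ✓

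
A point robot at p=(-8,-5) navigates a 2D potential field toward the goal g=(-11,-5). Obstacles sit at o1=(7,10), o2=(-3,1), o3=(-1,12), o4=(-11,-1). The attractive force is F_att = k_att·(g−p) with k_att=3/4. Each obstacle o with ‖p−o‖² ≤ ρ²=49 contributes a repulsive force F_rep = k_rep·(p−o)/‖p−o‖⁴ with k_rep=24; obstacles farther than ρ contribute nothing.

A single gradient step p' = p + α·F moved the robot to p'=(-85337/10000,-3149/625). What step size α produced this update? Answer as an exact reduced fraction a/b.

F_att = 3/4·(g−p) = 3/4·(-3,0) = (-2.2500,0.0000)
o1: d²=450 > ρ²=49 → inactive
o2: d²=61 > ρ²=49 → inactive
o3: d²=338 > ρ²=49 → inactive
o4: d²=25 ≤ ρ²=49; F_rep = 24·(3,-4)/25² = (0.1152,-0.1536)
F = F_att + ΣF_rep = (-2.1348,-0.1536)
Δp = p'−p = (-0.5337,-0.0384); α = Δx/Fx = (-5337/10000) / (-5337/2500) = 1/4
check: Δy/Fy = (-24/625) / (-96/625) = 1/4 ✓

α = 1/4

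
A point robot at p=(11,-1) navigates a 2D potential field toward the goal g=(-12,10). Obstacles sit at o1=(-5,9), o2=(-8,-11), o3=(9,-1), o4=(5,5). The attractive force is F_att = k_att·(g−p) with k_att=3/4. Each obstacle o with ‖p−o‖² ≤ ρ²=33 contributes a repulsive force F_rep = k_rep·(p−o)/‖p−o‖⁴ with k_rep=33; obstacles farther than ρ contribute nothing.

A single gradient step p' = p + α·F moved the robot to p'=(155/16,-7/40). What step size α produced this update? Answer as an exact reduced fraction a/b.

α = 1/10

F_att = 3/4·(g−p) = 3/4·(-23,11) = (-17.2500,8.2500)
o1: d²=356 > ρ²=33 → inactive
o2: d²=461 > ρ²=33 → inactive
o3: d²=4 ≤ ρ²=33; F_rep = 33·(2,0)/4² = (4.1250,0.0000)
o4: d²=72 > ρ²=33 → inactive
F = F_att + ΣF_rep = (-13.1250,8.2500)
Δp = p'−p = (-1.3125,0.8250); α = Δx/Fx = (-21/16) / (-105/8) = 1/10
check: Δy/Fy = (33/40) / (33/4) = 1/10 ✓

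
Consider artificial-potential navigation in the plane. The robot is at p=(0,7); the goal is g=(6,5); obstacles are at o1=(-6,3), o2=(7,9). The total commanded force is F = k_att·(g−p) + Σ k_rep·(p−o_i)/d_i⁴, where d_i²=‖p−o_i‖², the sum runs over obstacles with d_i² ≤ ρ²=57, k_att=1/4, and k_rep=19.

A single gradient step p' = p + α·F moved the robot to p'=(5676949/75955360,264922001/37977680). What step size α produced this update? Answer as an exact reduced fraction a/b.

F_att = 1/4·(g−p) = 1/4·(6,-2) = (1.5000,-0.5000)
o1: d²=52 ≤ ρ²=57; F_rep = 19·(6,4)/52² = (0.0422,0.0281)
o2: d²=53 ≤ ρ²=57; F_rep = 19·(-7,-2)/53² = (-0.0473,-0.0135)
F = F_att + ΣF_rep = (1.4948,-0.4854)
Δp = p'−p = (0.0747,-0.0243); α = Δx/Fx = (5676949/75955360) / (5676949/3797768) = 1/20
check: Δy/Fy = (-921759/37977680) / (-921759/1898884) = 1/20 ✓

α = 1/20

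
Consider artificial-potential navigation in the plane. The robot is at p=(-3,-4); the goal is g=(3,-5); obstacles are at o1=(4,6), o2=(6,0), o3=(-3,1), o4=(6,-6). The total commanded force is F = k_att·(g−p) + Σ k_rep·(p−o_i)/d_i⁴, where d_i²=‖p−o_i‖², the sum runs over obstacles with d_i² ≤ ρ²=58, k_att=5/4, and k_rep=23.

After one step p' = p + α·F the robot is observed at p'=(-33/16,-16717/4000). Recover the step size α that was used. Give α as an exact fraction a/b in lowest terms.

F_att = 5/4·(g−p) = 5/4·(6,-1) = (7.5000,-1.2500)
o1: d²=149 > ρ²=58 → inactive
o2: d²=97 > ρ²=58 → inactive
o3: d²=25 ≤ ρ²=58; F_rep = 23·(0,-5)/25² = (0.0000,-0.1840)
o4: d²=85 > ρ²=58 → inactive
F = F_att + ΣF_rep = (7.5000,-1.4340)
Δp = p'−p = (0.9375,-0.1792); α = Δx/Fx = (15/16) / (15/2) = 1/8
check: Δy/Fy = (-717/4000) / (-717/500) = 1/8 ✓

α = 1/8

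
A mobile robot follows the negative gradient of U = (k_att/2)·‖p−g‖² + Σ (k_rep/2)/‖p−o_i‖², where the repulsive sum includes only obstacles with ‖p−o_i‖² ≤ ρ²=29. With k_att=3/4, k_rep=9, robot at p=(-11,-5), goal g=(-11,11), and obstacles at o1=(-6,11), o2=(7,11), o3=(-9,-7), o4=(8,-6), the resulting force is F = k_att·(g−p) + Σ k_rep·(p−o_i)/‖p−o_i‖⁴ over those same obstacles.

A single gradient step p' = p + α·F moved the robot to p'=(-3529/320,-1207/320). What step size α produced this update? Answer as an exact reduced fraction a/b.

F_att = 3/4·(g−p) = 3/4·(0,16) = (0.0000,12.0000)
o1: d²=281 > ρ²=29 → inactive
o2: d²=580 > ρ²=29 → inactive
o3: d²=8 ≤ ρ²=29; F_rep = 9·(-2,2)/8² = (-0.2812,0.2812)
o4: d²=362 > ρ²=29 → inactive
F = F_att + ΣF_rep = (-0.2812,12.2812)
Δp = p'−p = (-0.0281,1.2281); α = Δx/Fx = (-9/320) / (-9/32) = 1/10
check: Δy/Fy = (393/320) / (393/32) = 1/10 ✓

α = 1/10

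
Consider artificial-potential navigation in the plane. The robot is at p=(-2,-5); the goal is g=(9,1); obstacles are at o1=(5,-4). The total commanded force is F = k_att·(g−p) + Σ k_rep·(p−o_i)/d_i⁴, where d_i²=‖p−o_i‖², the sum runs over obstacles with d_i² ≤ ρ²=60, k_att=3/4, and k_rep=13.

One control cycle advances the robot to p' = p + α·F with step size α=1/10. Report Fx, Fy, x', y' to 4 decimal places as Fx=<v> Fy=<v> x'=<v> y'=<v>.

F_att = 3/4·(g−p) = 3/4·(11,6) = (8.2500,4.5000)
o1: d²=50 ≤ ρ²=60; F_rep = 13·(-7,-1)/50² = (-0.0364,-0.0052)
F = F_att + ΣF_rep = (8.2136,4.4948)
p' = p + 1/10·F = (-1.1786,-4.5505)

Fx=8.2136 Fy=4.4948 x'=-1.1786 y'=-4.5505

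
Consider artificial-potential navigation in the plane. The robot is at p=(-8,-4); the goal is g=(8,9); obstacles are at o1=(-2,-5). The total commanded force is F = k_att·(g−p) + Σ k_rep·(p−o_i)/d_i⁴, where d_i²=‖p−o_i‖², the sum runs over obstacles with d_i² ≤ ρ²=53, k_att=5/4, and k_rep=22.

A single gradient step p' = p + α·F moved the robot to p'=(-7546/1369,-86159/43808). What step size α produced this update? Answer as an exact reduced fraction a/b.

α = 1/8

F_att = 5/4·(g−p) = 5/4·(16,13) = (20.0000,16.2500)
o1: d²=37 ≤ ρ²=53; F_rep = 22·(-6,1)/37² = (-0.0964,0.0161)
F = F_att + ΣF_rep = (19.9036,16.2661)
Δp = p'−p = (2.4879,2.0333); α = Δx/Fx = (3406/1369) / (27248/1369) = 1/8
check: Δy/Fy = (89073/43808) / (89073/5476) = 1/8 ✓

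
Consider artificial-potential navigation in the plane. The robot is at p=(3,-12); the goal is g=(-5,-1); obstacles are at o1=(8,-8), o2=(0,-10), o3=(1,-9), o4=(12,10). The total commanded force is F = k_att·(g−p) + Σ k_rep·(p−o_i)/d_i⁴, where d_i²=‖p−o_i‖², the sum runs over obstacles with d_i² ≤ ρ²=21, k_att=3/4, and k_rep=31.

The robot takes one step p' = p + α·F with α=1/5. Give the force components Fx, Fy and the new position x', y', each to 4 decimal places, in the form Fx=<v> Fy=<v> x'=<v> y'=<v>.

Fx=-5.0828 Fy=7.3328 x'=1.9834 y'=-10.5334

F_att = 3/4·(g−p) = 3/4·(-8,11) = (-6.0000,8.2500)
o1: d²=41 > ρ²=21 → inactive
o2: d²=13 ≤ ρ²=21; F_rep = 31·(3,-2)/13² = (0.5503,-0.3669)
o3: d²=13 ≤ ρ²=21; F_rep = 31·(2,-3)/13² = (0.3669,-0.5503)
o4: d²=565 > ρ²=21 → inactive
F = F_att + ΣF_rep = (-5.0828,7.3328)
p' = p + 1/5·F = (1.9834,-10.5334)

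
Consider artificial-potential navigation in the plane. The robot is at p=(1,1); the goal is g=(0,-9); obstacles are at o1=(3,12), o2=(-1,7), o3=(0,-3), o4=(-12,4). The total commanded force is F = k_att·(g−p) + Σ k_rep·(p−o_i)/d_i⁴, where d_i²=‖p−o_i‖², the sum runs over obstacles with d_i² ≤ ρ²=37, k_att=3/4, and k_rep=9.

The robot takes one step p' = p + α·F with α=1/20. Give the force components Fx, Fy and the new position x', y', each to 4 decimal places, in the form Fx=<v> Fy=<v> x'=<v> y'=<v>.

F_att = 3/4·(g−p) = 3/4·(-1,-10) = (-0.7500,-7.5000)
o1: d²=125 > ρ²=37 → inactive
o2: d²=40 > ρ²=37 → inactive
o3: d²=17 ≤ ρ²=37; F_rep = 9·(1,4)/17² = (0.0311,0.1246)
o4: d²=178 > ρ²=37 → inactive
F = F_att + ΣF_rep = (-0.7189,-7.3754)
p' = p + 1/20·F = (0.9641,0.6312)

Fx=-0.7189 Fy=-7.3754 x'=0.9641 y'=0.6312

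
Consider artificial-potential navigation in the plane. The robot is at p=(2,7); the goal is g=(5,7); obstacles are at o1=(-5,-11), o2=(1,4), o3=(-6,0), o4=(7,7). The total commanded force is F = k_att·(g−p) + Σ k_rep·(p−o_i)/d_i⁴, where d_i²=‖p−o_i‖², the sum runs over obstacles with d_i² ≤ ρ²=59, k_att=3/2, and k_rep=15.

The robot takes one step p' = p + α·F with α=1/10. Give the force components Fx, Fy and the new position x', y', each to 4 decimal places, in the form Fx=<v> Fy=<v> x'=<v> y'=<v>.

F_att = 3/2·(g−p) = 3/2·(3,0) = (4.5000,0.0000)
o1: d²=373 > ρ²=59 → inactive
o2: d²=10 ≤ ρ²=59; F_rep = 15·(1,3)/10² = (0.1500,0.4500)
o3: d²=113 > ρ²=59 → inactive
o4: d²=25 ≤ ρ²=59; F_rep = 15·(-5,0)/25² = (-0.1200,0.0000)
F = F_att + ΣF_rep = (4.5300,0.4500)
p' = p + 1/10·F = (2.4530,7.0450)

Fx=4.5300 Fy=0.4500 x'=2.4530 y'=7.0450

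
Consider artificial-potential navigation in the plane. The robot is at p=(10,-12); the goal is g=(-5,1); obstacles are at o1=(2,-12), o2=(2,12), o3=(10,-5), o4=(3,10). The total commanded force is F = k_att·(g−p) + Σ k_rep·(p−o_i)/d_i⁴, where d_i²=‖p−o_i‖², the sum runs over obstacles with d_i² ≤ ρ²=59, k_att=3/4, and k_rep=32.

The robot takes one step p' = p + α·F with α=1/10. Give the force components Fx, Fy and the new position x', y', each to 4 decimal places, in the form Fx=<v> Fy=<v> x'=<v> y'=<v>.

Fx=-11.2500 Fy=9.6567 x'=8.8750 y'=-11.0343

F_att = 3/4·(g−p) = 3/4·(-15,13) = (-11.2500,9.7500)
o1: d²=64 > ρ²=59 → inactive
o2: d²=640 > ρ²=59 → inactive
o3: d²=49 ≤ ρ²=59; F_rep = 32·(0,-7)/49² = (0.0000,-0.0933)
o4: d²=533 > ρ²=59 → inactive
F = F_att + ΣF_rep = (-11.2500,9.6567)
p' = p + 1/10·F = (8.8750,-11.0343)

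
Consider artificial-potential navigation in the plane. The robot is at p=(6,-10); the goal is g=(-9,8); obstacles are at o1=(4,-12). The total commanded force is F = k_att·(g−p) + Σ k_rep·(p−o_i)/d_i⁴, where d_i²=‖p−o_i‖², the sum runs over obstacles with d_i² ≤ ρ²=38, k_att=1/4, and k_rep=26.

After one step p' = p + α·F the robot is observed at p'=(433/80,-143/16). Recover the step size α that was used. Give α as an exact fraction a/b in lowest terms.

α = 1/5

F_att = 1/4·(g−p) = 1/4·(-15,18) = (-3.7500,4.5000)
o1: d²=8 ≤ ρ²=38; F_rep = 26·(2,2)/8² = (0.8125,0.8125)
F = F_att + ΣF_rep = (-2.9375,5.3125)
Δp = p'−p = (-0.5875,1.0625); α = Δx/Fx = (-47/80) / (-47/16) = 1/5
check: Δy/Fy = (17/16) / (85/16) = 1/5 ✓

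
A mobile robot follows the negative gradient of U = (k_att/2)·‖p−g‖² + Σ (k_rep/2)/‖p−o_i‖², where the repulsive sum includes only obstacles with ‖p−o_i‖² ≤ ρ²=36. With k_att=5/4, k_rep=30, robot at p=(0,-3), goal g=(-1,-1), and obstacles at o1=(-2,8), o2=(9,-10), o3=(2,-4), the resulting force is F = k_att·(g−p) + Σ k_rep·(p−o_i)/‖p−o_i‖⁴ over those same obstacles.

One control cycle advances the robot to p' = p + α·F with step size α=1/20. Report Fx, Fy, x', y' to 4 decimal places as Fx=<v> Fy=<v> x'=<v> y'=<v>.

F_att = 5/4·(g−p) = 5/4·(-1,2) = (-1.2500,2.5000)
o1: d²=125 > ρ²=36 → inactive
o2: d²=130 > ρ²=36 → inactive
o3: d²=5 ≤ ρ²=36; F_rep = 30·(-2,1)/5² = (-2.4000,1.2000)
F = F_att + ΣF_rep = (-3.6500,3.7000)
p' = p + 1/20·F = (-0.1825,-2.8150)

Fx=-3.6500 Fy=3.7000 x'=-0.1825 y'=-2.8150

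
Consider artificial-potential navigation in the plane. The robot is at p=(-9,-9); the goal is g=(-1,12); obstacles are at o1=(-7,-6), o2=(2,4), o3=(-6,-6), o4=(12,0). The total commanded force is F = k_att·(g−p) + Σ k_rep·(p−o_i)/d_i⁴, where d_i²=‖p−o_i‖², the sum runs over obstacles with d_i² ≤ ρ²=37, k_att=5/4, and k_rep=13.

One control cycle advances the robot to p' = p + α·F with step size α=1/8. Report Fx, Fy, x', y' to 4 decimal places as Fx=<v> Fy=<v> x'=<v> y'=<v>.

Fx=9.7258 Fy=25.8989 x'=-7.7843 y'=-5.7626

F_att = 5/4·(g−p) = 5/4·(8,21) = (10.0000,26.2500)
o1: d²=13 ≤ ρ²=37; F_rep = 13·(-2,-3)/13² = (-0.1538,-0.2308)
o2: d²=290 > ρ²=37 → inactive
o3: d²=18 ≤ ρ²=37; F_rep = 13·(-3,-3)/18² = (-0.1204,-0.1204)
o4: d²=522 > ρ²=37 → inactive
F = F_att + ΣF_rep = (9.7258,25.8989)
p' = p + 1/8·F = (-7.7843,-5.7626)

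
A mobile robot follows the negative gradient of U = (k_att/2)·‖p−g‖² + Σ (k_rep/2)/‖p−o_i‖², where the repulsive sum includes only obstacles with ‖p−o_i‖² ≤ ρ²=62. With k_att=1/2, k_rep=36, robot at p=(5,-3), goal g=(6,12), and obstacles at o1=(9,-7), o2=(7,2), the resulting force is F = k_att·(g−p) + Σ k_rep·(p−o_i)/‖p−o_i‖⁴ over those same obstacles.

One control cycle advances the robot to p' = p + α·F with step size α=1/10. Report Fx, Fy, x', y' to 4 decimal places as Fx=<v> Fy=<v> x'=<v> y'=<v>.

F_att = 1/2·(g−p) = 1/2·(1,15) = (0.5000,7.5000)
o1: d²=32 ≤ ρ²=62; F_rep = 36·(-4,4)/32² = (-0.1406,0.1406)
o2: d²=29 ≤ ρ²=62; F_rep = 36·(-2,-5)/29² = (-0.0856,-0.2140)
F = F_att + ΣF_rep = (0.2738,7.4266)
p' = p + 1/10·F = (5.0274,-2.2573)

Fx=0.2738 Fy=7.4266 x'=5.0274 y'=-2.2573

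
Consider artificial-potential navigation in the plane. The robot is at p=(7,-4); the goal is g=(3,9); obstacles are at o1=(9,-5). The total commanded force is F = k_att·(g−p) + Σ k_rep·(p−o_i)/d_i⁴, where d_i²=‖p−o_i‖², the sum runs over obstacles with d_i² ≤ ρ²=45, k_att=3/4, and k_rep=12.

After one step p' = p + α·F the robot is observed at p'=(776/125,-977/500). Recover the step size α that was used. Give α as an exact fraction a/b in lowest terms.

α = 1/5

F_att = 3/4·(g−p) = 3/4·(-4,13) = (-3.0000,9.7500)
o1: d²=5 ≤ ρ²=45; F_rep = 12·(-2,1)/5² = (-0.9600,0.4800)
F = F_att + ΣF_rep = (-3.9600,10.2300)
Δp = p'−p = (-0.7920,2.0460); α = Δx/Fx = (-99/125) / (-99/25) = 1/5
check: Δy/Fy = (1023/500) / (1023/100) = 1/5 ✓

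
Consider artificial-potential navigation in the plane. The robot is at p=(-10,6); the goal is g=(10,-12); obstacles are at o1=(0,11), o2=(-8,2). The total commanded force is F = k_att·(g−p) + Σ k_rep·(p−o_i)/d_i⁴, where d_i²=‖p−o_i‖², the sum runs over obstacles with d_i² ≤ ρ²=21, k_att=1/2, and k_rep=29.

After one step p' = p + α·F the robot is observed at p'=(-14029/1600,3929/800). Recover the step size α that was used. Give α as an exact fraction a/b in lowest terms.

F_att = 1/2·(g−p) = 1/2·(20,-18) = (10.0000,-9.0000)
o1: d²=125 > ρ²=21 → inactive
o2: d²=20 ≤ ρ²=21; F_rep = 29·(-2,4)/20² = (-0.1450,0.2900)
F = F_att + ΣF_rep = (9.8550,-8.7100)
Δp = p'−p = (1.2319,-1.0888); α = Δx/Fx = (1971/1600) / (1971/200) = 1/8
check: Δy/Fy = (-871/800) / (-871/100) = 1/8 ✓

α = 1/8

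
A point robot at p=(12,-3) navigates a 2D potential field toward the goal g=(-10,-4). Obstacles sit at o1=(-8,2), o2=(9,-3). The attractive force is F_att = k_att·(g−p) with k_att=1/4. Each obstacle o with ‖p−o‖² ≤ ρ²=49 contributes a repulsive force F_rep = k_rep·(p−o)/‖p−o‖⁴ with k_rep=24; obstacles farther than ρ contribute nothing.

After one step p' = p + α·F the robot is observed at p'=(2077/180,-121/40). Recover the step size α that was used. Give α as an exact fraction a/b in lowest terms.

α = 1/10

F_att = 1/4·(g−p) = 1/4·(-22,-1) = (-5.5000,-0.2500)
o1: d²=425 > ρ²=49 → inactive
o2: d²=9 ≤ ρ²=49; F_rep = 24·(3,0)/9² = (0.8889,0.0000)
F = F_att + ΣF_rep = (-4.6111,-0.2500)
Δp = p'−p = (-0.4611,-0.0250); α = Δx/Fx = (-83/180) / (-83/18) = 1/10
check: Δy/Fy = (-1/40) / (-1/4) = 1/10 ✓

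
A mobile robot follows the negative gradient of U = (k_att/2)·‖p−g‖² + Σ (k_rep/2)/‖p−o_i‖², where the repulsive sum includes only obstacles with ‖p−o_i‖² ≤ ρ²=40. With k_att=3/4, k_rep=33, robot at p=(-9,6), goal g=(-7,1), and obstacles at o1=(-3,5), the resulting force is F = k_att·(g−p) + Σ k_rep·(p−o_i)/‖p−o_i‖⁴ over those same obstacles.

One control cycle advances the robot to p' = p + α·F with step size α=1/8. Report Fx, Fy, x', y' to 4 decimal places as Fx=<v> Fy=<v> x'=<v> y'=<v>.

Fx=1.3554 Fy=-3.7259 x'=-8.8306 y'=5.5343

F_att = 3/4·(g−p) = 3/4·(2,-5) = (1.5000,-3.7500)
o1: d²=37 ≤ ρ²=40; F_rep = 33·(-6,1)/37² = (-0.1446,0.0241)
F = F_att + ΣF_rep = (1.3554,-3.7259)
p' = p + 1/8·F = (-8.8306,5.5343)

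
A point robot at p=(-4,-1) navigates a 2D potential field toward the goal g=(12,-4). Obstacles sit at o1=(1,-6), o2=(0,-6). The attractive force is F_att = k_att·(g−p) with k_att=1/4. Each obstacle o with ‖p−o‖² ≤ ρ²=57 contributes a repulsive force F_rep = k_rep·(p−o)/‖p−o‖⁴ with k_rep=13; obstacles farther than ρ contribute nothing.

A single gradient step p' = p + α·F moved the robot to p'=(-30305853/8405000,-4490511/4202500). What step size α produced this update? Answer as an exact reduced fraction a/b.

α = 1/10

F_att = 1/4·(g−p) = 1/4·(16,-3) = (4.0000,-0.7500)
o1: d²=50 ≤ ρ²=57; F_rep = 13·(-5,5)/50² = (-0.0260,0.0260)
o2: d²=41 ≤ ρ²=57; F_rep = 13·(-4,5)/41² = (-0.0309,0.0387)
F = F_att + ΣF_rep = (3.9431,-0.6853)
Δp = p'−p = (0.3943,-0.0685); α = Δx/Fx = (3314147/8405000) / (3314147/840500) = 1/10
check: Δy/Fy = (-288011/4202500) / (-288011/420250) = 1/10 ✓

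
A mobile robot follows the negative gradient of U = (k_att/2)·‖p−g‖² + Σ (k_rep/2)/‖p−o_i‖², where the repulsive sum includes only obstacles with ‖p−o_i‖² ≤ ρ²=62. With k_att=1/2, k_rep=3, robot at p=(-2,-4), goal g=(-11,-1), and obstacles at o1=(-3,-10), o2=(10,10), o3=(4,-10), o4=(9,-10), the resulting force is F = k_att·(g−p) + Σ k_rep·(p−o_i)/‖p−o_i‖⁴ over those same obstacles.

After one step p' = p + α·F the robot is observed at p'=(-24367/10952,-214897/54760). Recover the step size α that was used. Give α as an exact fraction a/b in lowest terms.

α = 1/20

F_att = 1/2·(g−p) = 1/2·(-9,3) = (-4.5000,1.5000)
o1: d²=37 ≤ ρ²=62; F_rep = 3·(1,6)/37² = (0.0022,0.0131)
o2: d²=340 > ρ²=62 → inactive
o3: d²=72 > ρ²=62 → inactive
o4: d²=157 > ρ²=62 → inactive
F = F_att + ΣF_rep = (-4.4978,1.5131)
Δp = p'−p = (-0.2249,0.0757); α = Δx/Fx = (-2463/10952) / (-12315/2738) = 1/20
check: Δy/Fy = (4143/54760) / (4143/2738) = 1/20 ✓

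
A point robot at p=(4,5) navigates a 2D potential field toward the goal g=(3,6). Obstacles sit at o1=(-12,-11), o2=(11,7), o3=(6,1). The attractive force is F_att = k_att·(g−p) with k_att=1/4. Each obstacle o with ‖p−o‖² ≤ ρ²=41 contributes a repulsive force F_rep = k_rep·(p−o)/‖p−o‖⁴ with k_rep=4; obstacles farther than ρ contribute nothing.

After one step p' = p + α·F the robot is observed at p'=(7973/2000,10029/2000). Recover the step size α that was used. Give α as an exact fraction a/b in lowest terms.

F_att = 1/4·(g−p) = 1/4·(-1,1) = (-0.2500,0.2500)
o1: d²=512 > ρ²=41 → inactive
o2: d²=53 > ρ²=41 → inactive
o3: d²=20 ≤ ρ²=41; F_rep = 4·(-2,4)/20² = (-0.0200,0.0400)
F = F_att + ΣF_rep = (-0.2700,0.2900)
Δp = p'−p = (-0.0135,0.0145); α = Δx/Fx = (-27/2000) / (-27/100) = 1/20
check: Δy/Fy = (29/2000) / (29/100) = 1/20 ✓

α = 1/20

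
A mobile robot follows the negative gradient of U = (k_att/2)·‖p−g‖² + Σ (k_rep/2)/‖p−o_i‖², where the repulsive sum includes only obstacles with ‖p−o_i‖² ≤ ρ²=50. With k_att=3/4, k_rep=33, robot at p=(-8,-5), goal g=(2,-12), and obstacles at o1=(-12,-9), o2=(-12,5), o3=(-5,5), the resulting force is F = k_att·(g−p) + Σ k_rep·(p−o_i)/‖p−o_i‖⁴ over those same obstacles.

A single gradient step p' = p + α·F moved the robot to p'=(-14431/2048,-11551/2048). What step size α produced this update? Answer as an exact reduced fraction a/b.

F_att = 3/4·(g−p) = 3/4·(10,-7) = (7.5000,-5.2500)
o1: d²=32 ≤ ρ²=50; F_rep = 33·(4,4)/32² = (0.1289,0.1289)
o2: d²=116 > ρ²=50 → inactive
o3: d²=109 > ρ²=50 → inactive
F = F_att + ΣF_rep = (7.6289,-5.1211)
Δp = p'−p = (0.9536,-0.6401); α = Δx/Fx = (1953/2048) / (1953/256) = 1/8
check: Δy/Fy = (-1311/2048) / (-1311/256) = 1/8 ✓

α = 1/8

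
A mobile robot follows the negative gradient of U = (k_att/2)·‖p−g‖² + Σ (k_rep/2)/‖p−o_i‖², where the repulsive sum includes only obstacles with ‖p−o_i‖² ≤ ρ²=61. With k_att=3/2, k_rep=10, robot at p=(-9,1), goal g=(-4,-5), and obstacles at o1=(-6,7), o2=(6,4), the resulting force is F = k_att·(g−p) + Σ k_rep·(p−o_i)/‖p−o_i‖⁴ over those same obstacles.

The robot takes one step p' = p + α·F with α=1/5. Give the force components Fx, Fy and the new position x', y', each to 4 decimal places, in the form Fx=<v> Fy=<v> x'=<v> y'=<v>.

Fx=7.4852 Fy=-9.0296 x'=-7.5030 y'=-0.8059

F_att = 3/2·(g−p) = 3/2·(5,-6) = (7.5000,-9.0000)
o1: d²=45 ≤ ρ²=61; F_rep = 10·(-3,-6)/45² = (-0.0148,-0.0296)
o2: d²=234 > ρ²=61 → inactive
F = F_att + ΣF_rep = (7.4852,-9.0296)
p' = p + 1/5·F = (-7.5030,-0.8059)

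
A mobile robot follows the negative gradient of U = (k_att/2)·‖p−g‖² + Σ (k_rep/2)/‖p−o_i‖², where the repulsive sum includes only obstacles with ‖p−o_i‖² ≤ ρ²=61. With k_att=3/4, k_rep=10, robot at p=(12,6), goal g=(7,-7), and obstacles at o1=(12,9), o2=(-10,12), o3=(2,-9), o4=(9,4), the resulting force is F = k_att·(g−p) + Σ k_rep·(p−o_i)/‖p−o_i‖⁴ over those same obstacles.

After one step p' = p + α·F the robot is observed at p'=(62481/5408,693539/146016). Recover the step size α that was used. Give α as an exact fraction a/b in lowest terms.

F_att = 3/4·(g−p) = 3/4·(-5,-13) = (-3.7500,-9.7500)
o1: d²=9 ≤ ρ²=61; F_rep = 10·(0,-3)/9² = (0.0000,-0.3704)
o2: d²=520 > ρ²=61 → inactive
o3: d²=325 > ρ²=61 → inactive
o4: d²=13 ≤ ρ²=61; F_rep = 10·(3,2)/13² = (0.1775,0.1183)
F = F_att + ΣF_rep = (-3.5725,-10.0020)
Δp = p'−p = (-0.4466,-1.2503); α = Δx/Fx = (-2415/5408) / (-2415/676) = 1/8
check: Δy/Fy = (-182557/146016) / (-182557/18252) = 1/8 ✓

α = 1/8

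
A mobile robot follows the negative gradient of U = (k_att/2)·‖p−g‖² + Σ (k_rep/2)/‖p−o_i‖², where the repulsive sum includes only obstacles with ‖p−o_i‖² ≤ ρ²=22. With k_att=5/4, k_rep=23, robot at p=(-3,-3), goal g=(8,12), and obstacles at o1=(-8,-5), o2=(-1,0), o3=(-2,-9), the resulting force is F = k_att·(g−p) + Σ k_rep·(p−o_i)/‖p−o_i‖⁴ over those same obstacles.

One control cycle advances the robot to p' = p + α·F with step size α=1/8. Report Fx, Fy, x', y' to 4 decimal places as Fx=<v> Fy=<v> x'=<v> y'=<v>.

F_att = 5/4·(g−p) = 5/4·(11,15) = (13.7500,18.7500)
o1: d²=29 > ρ²=22 → inactive
o2: d²=13 ≤ ρ²=22; F_rep = 23·(-2,-3)/13² = (-0.2722,-0.4083)
o3: d²=37 > ρ²=22 → inactive
F = F_att + ΣF_rep = (13.4778,18.3417)
p' = p + 1/8·F = (-1.3153,-0.7073)

Fx=13.4778 Fy=18.3417 x'=-1.3153 y'=-0.7073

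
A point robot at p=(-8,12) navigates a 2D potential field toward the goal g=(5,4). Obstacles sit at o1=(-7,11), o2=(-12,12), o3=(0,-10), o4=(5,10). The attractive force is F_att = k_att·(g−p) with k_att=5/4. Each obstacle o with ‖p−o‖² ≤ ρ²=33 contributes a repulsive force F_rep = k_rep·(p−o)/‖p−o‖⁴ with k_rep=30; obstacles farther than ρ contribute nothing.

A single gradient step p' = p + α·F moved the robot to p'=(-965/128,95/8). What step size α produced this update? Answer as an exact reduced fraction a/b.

α = 1/20

F_att = 5/4·(g−p) = 5/4·(13,-8) = (16.2500,-10.0000)
o1: d²=2 ≤ ρ²=33; F_rep = 30·(-1,1)/2² = (-7.5000,7.5000)
o2: d²=16 ≤ ρ²=33; F_rep = 30·(4,0)/16² = (0.4688,0.0000)
o3: d²=548 > ρ²=33 → inactive
o4: d²=173 > ρ²=33 → inactive
F = F_att + ΣF_rep = (9.2188,-2.5000)
Δp = p'−p = (0.4609,-0.1250); α = Δx/Fx = (59/128) / (295/32) = 1/20
check: Δy/Fy = (-1/8) / (-5/2) = 1/20 ✓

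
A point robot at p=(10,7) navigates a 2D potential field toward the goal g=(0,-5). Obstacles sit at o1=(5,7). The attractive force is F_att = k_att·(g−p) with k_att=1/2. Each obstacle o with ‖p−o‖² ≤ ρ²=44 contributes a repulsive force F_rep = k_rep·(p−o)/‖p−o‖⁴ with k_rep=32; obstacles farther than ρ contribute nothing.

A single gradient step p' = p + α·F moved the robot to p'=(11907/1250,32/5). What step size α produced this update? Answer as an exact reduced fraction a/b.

F_att = 1/2·(g−p) = 1/2·(-10,-12) = (-5.0000,-6.0000)
o1: d²=25 ≤ ρ²=44; F_rep = 32·(5,0)/25² = (0.2560,0.0000)
F = F_att + ΣF_rep = (-4.7440,-6.0000)
Δp = p'−p = (-0.4744,-0.6000); α = Δx/Fx = (-593/1250) / (-593/125) = 1/10
check: Δy/Fy = (-3/5) / (-6) = 1/10 ✓

α = 1/10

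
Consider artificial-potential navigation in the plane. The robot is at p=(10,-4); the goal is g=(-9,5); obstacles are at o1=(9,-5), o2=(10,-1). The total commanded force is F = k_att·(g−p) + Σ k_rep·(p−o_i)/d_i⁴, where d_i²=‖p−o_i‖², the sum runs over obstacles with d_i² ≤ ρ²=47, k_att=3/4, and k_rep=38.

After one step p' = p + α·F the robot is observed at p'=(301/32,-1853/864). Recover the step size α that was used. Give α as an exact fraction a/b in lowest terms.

α = 1/8

F_att = 3/4·(g−p) = 3/4·(-19,9) = (-14.2500,6.7500)
o1: d²=2 ≤ ρ²=47; F_rep = 38·(1,1)/2² = (9.5000,9.5000)
o2: d²=9 ≤ ρ²=47; F_rep = 38·(0,-3)/9² = (0.0000,-1.4074)
F = F_att + ΣF_rep = (-4.7500,14.8426)
Δp = p'−p = (-0.5938,1.8553); α = Δx/Fx = (-19/32) / (-19/4) = 1/8
check: Δy/Fy = (1603/864) / (1603/108) = 1/8 ✓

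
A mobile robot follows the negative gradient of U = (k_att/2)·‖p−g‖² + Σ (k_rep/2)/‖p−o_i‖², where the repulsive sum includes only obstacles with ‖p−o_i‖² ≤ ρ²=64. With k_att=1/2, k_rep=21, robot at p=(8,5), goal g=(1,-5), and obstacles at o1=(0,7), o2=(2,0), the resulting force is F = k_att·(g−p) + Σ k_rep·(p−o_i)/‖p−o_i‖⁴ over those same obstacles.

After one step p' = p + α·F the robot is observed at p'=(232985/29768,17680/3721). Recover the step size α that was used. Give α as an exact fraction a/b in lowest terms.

α = 1/20

F_att = 1/2·(g−p) = 1/2·(-7,-10) = (-3.5000,-5.0000)
o1: d²=68 > ρ²=64 → inactive
o2: d²=61 ≤ ρ²=64; F_rep = 21·(6,5)/61² = (0.0339,0.0282)
F = F_att + ΣF_rep = (-3.4661,-4.9718)
Δp = p'−p = (-0.1733,-0.2486); α = Δx/Fx = (-5159/29768) / (-25795/7442) = 1/20
check: Δy/Fy = (-925/3721) / (-18500/3721) = 1/20 ✓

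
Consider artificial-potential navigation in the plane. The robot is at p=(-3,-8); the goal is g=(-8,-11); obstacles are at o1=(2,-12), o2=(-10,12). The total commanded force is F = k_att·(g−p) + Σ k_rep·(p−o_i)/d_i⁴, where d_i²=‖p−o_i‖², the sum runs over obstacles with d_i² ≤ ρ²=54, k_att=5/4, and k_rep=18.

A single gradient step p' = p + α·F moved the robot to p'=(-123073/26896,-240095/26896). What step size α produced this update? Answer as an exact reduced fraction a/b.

α = 1/4

F_att = 5/4·(g−p) = 5/4·(-5,-3) = (-6.2500,-3.7500)
o1: d²=41 ≤ ρ²=54; F_rep = 18·(-5,4)/41² = (-0.0535,0.0428)
o2: d²=449 > ρ²=54 → inactive
F = F_att + ΣF_rep = (-6.3035,-3.7072)
Δp = p'−p = (-1.5759,-0.9268); α = Δx/Fx = (-42385/26896) / (-42385/6724) = 1/4
check: Δy/Fy = (-24927/26896) / (-24927/6724) = 1/4 ✓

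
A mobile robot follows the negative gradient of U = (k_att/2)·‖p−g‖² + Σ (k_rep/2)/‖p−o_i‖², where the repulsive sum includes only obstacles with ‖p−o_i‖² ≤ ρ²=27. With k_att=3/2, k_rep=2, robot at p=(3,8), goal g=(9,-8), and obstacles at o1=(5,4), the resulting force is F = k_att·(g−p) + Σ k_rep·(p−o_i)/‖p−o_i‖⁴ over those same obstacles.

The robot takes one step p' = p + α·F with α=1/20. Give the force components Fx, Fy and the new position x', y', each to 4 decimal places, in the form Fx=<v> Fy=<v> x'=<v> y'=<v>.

F_att = 3/2·(g−p) = 3/2·(6,-16) = (9.0000,-24.0000)
o1: d²=20 ≤ ρ²=27; F_rep = 2·(-2,4)/20² = (-0.0100,0.0200)
F = F_att + ΣF_rep = (8.9900,-23.9800)
p' = p + 1/20·F = (3.4495,6.8010)

Fx=8.9900 Fy=-23.9800 x'=3.4495 y'=6.8010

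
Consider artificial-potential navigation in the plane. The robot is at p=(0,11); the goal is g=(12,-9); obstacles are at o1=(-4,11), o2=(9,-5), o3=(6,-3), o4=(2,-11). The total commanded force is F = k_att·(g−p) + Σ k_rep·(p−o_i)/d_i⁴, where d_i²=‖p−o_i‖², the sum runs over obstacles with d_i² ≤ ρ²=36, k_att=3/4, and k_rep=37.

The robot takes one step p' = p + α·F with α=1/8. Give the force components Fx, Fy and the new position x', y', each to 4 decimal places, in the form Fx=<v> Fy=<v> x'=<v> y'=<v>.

F_att = 3/4·(g−p) = 3/4·(12,-20) = (9.0000,-15.0000)
o1: d²=16 ≤ ρ²=36; F_rep = 37·(4,0)/16² = (0.5781,0.0000)
o2: d²=337 > ρ²=36 → inactive
o3: d²=232 > ρ²=36 → inactive
o4: d²=488 > ρ²=36 → inactive
F = F_att + ΣF_rep = (9.5781,-15.0000)
p' = p + 1/8·F = (1.1973,9.1250)

Fx=9.5781 Fy=-15.0000 x'=1.1973 y'=9.1250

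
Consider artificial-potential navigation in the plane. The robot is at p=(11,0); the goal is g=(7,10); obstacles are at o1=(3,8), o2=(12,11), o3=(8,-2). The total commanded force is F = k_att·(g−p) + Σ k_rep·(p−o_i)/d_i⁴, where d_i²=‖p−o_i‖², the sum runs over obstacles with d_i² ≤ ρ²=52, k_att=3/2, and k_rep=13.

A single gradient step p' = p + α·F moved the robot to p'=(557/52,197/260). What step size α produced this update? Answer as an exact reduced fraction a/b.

F_att = 3/2·(g−p) = 3/2·(-4,10) = (-6.0000,15.0000)
o1: d²=128 > ρ²=52 → inactive
o2: d²=122 > ρ²=52 → inactive
o3: d²=13 ≤ ρ²=52; F_rep = 13·(3,2)/13² = (0.2308,0.1538)
F = F_att + ΣF_rep = (-5.7692,15.1538)
Δp = p'−p = (-0.2885,0.7577); α = Δx/Fx = (-15/52) / (-75/13) = 1/20
check: Δy/Fy = (197/260) / (197/13) = 1/20 ✓

α = 1/20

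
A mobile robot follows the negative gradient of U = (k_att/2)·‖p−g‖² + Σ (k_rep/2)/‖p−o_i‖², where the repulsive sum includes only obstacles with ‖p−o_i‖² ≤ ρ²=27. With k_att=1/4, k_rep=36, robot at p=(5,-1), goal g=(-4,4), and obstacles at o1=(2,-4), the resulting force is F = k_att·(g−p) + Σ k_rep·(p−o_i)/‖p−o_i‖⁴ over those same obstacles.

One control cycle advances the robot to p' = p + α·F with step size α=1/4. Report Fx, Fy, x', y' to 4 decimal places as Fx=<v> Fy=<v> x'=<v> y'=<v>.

F_att = 1/4·(g−p) = 1/4·(-9,5) = (-2.2500,1.2500)
o1: d²=18 ≤ ρ²=27; F_rep = 36·(3,3)/18² = (0.3333,0.3333)
F = F_att + ΣF_rep = (-1.9167,1.5833)
p' = p + 1/4·F = (4.5208,-0.6042)

Fx=-1.9167 Fy=1.5833 x'=4.5208 y'=-0.6042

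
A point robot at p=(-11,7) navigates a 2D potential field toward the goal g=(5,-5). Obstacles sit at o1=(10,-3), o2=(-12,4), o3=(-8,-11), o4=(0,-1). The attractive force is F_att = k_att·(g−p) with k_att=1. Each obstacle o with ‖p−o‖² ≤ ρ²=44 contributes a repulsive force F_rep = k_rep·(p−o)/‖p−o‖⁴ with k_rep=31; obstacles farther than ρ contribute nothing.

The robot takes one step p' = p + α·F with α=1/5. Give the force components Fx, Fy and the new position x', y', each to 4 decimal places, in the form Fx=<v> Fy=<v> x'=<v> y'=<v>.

F_att = 1·(g−p) = 1·(16,-12) = (16.0000,-12.0000)
o1: d²=541 > ρ²=44 → inactive
o2: d²=10 ≤ ρ²=44; F_rep = 31·(1,3)/10² = (0.3100,0.9300)
o3: d²=333 > ρ²=44 → inactive
o4: d²=185 > ρ²=44 → inactive
F = F_att + ΣF_rep = (16.3100,-11.0700)
p' = p + 1/5·F = (-7.7380,4.7860)

Fx=16.3100 Fy=-11.0700 x'=-7.7380 y'=4.7860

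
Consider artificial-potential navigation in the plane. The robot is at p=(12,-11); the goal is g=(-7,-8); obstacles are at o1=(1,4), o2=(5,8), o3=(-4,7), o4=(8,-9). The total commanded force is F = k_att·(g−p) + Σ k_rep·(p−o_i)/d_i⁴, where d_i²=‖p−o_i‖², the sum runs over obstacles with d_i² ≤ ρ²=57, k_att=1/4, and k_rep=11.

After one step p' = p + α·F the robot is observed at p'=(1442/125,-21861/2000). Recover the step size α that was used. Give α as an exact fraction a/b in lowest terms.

α = 1/10

F_att = 1/4·(g−p) = 1/4·(-19,3) = (-4.7500,0.7500)
o1: d²=346 > ρ²=57 → inactive
o2: d²=410 > ρ²=57 → inactive
o3: d²=580 > ρ²=57 → inactive
o4: d²=20 ≤ ρ²=57; F_rep = 11·(4,-2)/20² = (0.1100,-0.0550)
F = F_att + ΣF_rep = (-4.6400,0.6950)
Δp = p'−p = (-0.4640,0.0695); α = Δx/Fx = (-58/125) / (-116/25) = 1/10
check: Δy/Fy = (139/2000) / (139/200) = 1/10 ✓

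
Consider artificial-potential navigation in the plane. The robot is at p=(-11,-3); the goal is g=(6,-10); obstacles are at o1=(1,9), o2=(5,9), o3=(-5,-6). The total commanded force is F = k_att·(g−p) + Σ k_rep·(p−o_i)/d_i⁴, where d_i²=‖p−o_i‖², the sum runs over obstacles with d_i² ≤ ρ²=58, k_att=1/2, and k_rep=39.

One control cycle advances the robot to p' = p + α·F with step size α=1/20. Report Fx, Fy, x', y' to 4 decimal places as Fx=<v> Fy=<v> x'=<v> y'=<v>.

F_att = 1/2·(g−p) = 1/2·(17,-7) = (8.5000,-3.5000)
o1: d²=288 > ρ²=58 → inactive
o2: d²=400 > ρ²=58 → inactive
o3: d²=45 ≤ ρ²=58; F_rep = 39·(-6,3)/45² = (-0.1156,0.0578)
F = F_att + ΣF_rep = (8.3844,-3.4422)
p' = p + 1/20·F = (-10.5808,-3.1721)

Fx=8.3844 Fy=-3.4422 x'=-10.5808 y'=-3.1721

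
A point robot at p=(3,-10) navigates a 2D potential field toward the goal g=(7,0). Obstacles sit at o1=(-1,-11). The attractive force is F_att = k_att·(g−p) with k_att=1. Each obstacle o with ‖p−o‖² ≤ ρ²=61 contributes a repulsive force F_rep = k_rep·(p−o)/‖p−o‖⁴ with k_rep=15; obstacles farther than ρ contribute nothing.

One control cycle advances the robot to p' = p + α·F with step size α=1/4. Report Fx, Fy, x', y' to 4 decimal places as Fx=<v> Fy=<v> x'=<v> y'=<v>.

Fx=4.2076 Fy=10.0519 x'=4.0519 y'=-7.4870

F_att = 1·(g−p) = 1·(4,10) = (4.0000,10.0000)
o1: d²=17 ≤ ρ²=61; F_rep = 15·(4,1)/17² = (0.2076,0.0519)
F = F_att + ΣF_rep = (4.2076,10.0519)
p' = p + 1/4·F = (4.0519,-7.4870)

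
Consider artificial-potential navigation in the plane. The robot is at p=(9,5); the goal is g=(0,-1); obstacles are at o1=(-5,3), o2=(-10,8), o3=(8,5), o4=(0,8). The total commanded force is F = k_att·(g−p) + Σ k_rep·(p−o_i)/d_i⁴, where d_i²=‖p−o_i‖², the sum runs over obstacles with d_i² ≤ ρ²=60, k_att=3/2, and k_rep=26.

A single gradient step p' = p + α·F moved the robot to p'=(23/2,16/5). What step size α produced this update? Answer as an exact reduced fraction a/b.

α = 1/5

F_att = 3/2·(g−p) = 3/2·(-9,-6) = (-13.5000,-9.0000)
o1: d²=200 > ρ²=60 → inactive
o2: d²=370 > ρ²=60 → inactive
o3: d²=1 ≤ ρ²=60; F_rep = 26·(1,0)/1² = (26.0000,0.0000)
o4: d²=90 > ρ²=60 → inactive
F = F_att + ΣF_rep = (12.5000,-9.0000)
Δp = p'−p = (2.5000,-1.8000); α = Δx/Fx = (5/2) / (25/2) = 1/5
check: Δy/Fy = (-9/5) / (-9) = 1/5 ✓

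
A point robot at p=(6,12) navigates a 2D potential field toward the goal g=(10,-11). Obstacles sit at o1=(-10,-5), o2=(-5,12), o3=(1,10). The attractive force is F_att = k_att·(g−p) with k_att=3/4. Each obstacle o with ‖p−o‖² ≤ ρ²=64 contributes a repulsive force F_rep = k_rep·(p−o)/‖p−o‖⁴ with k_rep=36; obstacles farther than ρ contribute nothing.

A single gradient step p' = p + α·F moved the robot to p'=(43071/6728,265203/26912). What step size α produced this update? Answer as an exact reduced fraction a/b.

α = 1/8

F_att = 3/4·(g−p) = 3/4·(4,-23) = (3.0000,-17.2500)
o1: d²=545 > ρ²=64 → inactive
o2: d²=121 > ρ²=64 → inactive
o3: d²=29 ≤ ρ²=64; F_rep = 36·(5,2)/29² = (0.2140,0.0856)
F = F_att + ΣF_rep = (3.2140,-17.1644)
Δp = p'−p = (0.4018,-2.1455); α = Δx/Fx = (2703/6728) / (2703/841) = 1/8
check: Δy/Fy = (-57741/26912) / (-57741/3364) = 1/8 ✓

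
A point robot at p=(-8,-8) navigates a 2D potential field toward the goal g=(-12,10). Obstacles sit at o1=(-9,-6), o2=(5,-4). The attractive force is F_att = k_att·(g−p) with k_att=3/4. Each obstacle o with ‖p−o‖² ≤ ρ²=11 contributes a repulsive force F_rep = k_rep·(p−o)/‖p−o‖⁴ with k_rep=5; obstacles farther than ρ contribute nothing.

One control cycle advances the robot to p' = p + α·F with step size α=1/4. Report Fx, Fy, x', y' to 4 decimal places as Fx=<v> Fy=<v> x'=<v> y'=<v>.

Fx=-2.8000 Fy=13.1000 x'=-8.7000 y'=-4.7250

F_att = 3/4·(g−p) = 3/4·(-4,18) = (-3.0000,13.5000)
o1: d²=5 ≤ ρ²=11; F_rep = 5·(1,-2)/5² = (0.2000,-0.4000)
o2: d²=185 > ρ²=11 → inactive
F = F_att + ΣF_rep = (-2.8000,13.1000)
p' = p + 1/4·F = (-8.7000,-4.7250)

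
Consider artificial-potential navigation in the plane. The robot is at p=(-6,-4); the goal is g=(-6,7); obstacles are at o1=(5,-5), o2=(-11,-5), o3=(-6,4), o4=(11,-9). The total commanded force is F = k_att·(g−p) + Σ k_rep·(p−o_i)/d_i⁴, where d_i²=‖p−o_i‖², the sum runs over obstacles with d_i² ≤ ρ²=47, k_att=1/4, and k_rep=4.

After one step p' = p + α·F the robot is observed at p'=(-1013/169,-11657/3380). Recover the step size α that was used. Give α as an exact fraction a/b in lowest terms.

α = 1/5

F_att = 1/4·(g−p) = 1/4·(0,11) = (0.0000,2.7500)
o1: d²=122 > ρ²=47 → inactive
o2: d²=26 ≤ ρ²=47; F_rep = 4·(5,1)/26² = (0.0296,0.0059)
o3: d²=64 > ρ²=47 → inactive
o4: d²=314 > ρ²=47 → inactive
F = F_att + ΣF_rep = (0.0296,2.7559)
Δp = p'−p = (0.0059,0.5512); α = Δx/Fx = (1/169) / (5/169) = 1/5
check: Δy/Fy = (1863/3380) / (1863/676) = 1/5 ✓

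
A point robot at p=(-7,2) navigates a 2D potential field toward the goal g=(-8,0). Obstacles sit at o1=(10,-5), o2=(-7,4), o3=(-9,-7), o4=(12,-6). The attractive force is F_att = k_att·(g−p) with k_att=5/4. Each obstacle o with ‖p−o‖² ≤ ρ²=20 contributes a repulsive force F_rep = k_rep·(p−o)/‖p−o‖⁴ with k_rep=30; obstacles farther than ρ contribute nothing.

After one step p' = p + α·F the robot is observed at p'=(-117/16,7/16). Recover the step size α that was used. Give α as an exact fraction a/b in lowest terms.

F_att = 5/4·(g−p) = 5/4·(-1,-2) = (-1.2500,-2.5000)
o1: d²=338 > ρ²=20 → inactive
o2: d²=4 ≤ ρ²=20; F_rep = 30·(0,-2)/4² = (0.0000,-3.7500)
o3: d²=85 > ρ²=20 → inactive
o4: d²=425 > ρ²=20 → inactive
F = F_att + ΣF_rep = (-1.2500,-6.2500)
Δp = p'−p = (-0.3125,-1.5625); α = Δx/Fx = (-5/16) / (-5/4) = 1/4
check: Δy/Fy = (-25/16) / (-25/4) = 1/4 ✓

α = 1/4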